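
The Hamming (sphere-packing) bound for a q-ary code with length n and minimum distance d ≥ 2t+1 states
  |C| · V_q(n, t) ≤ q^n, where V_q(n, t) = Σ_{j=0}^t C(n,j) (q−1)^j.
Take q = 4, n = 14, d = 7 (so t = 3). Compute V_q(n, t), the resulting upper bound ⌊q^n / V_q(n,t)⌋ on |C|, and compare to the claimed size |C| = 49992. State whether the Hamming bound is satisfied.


V_q(n, t) = 10690, q^n = 268435456, Hamming bound = 25110, |C| = 49992 > bound (violated).

Step 1: Compute V_q(n, t) = Σ_{j=0}^3 C(n, j) (q−1)^j.
  j = 0: C(14,0)·(3)^0 = 1·1 = 1.
  j = 1: C(14,1)·(3)^1 = 14·3 = 42.
  j = 2: C(14,2)·(3)^2 = 91·9 = 819.
  j = 3: C(14,3)·(3)^3 = 364·27 = 9828.
  V_q(n, t) = 1 + 42 + 819 + 9828 = 10690.
Step 2: q^n = 4^14 = 268435456.
Step 3: Hamming bound ⌊q^n / V_q(n,t)⌋ = ⌊268435456/10690⌋ = 25110.
Step 4: Compare |C| = 49992 to 25110: violated.
The claimed |C| lies above the Hamming bound, so no 4-ary code of length 14 with d ≥ 7 can have 49992 codewords.


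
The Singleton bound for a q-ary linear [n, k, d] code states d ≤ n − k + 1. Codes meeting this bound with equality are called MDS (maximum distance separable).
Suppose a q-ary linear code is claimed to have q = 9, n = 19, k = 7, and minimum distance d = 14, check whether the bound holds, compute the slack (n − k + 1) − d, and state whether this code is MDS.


Singleton RHS = n − k + 1 = 13, slack = -1, bound violated (no such code; not MDS).

Singleton bound: d ≤ n − k + 1.
Here n = 19, k = 7, so n − k + 1 = 13.
Given d = 14, check d ≤ 13: NO.
Slack = (n − k + 1) − d = -1.
The slack is negative: d = 14 exceeds n − k + 1 = 13 by 1, so the Singleton bound is violated and no linear [19, 7, 14]_9 code can exist. In particular it is not MDS (MDS requires d = n − k + 1 exactly).
Description: the claimed parameters are [19, 7, 14]_9; such a code would be impossible (violates the Singleton bound).


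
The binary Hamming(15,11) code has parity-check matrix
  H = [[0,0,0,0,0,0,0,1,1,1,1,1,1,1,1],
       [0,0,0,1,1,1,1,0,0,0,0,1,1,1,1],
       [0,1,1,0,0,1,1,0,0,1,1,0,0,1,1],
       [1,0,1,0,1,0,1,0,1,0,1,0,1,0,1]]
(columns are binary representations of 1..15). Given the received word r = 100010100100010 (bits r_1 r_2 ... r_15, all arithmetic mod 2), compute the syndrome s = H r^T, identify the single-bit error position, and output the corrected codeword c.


s = (0, 1, 1, 1)^T, error position = 7, corrected codeword c = 100010000100010

Compute s = H r^T mod 2 one row at a time:
  s_1 = 0 + 0 + 1 + 0 + 0 + 0 + 1 + 0 = 2 ≡ 0 (mod 2).
  s_2 = 0 + 1 + 0 + 1 + 0 + 0 + 1 + 0 = 3 ≡ 1 (mod 2).
  s_3 = 0 + 0 + 0 + 1 + 1 + 0 + 1 + 0 = 3 ≡ 1 (mod 2).
  s_4 = 1 + 0 + 1 + 1 + 0 + 0 + 0 + 0 = 3 ≡ 1 (mod 2).
s = (0, 1, 1, 1)^T — this equals column 7 of H (binary 0111), so error is at position 7.
Correct: flip bit 7 of r = 100010100100010 to get c = 100010000100010.


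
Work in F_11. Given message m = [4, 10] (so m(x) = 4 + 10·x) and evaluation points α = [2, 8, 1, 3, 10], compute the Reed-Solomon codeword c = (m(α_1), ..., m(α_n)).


c = [2, 7, 3, 1, 5]

Message polynomial: m(x) = 4 + 10·x (mod 11).
For each evaluation point α_i, compute m(α_i) mod 11:
  α_1 = 2: Horner steps 10 → 2, so m(2) = 2.
  α_2 = 8: Horner steps 10 → 7, so m(8) = 7.
  α_3 = 1: Horner steps 10 → 3, so m(1) = 3.
  α_4 = 3: Horner steps 10 → 1, so m(3) = 1.
  α_5 = 10: Horner steps 10 → 5, so m(10) = 5.
Codeword c = [2, 7, 3, 1, 5] ∈ F_11^5.


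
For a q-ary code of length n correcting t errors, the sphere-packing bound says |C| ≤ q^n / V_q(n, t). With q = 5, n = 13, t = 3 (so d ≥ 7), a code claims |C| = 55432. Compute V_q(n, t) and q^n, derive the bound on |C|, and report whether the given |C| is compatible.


V_q(n, t) = 19605, q^n = 1220703125, Hamming bound = 62264, |C| = 55432 ≤ bound (satisfied).

Step 1: Compute V_q(n, t) = Σ_{j=0}^3 C(n, j) (q−1)^j.
  j = 0: C(13,0)·(4)^0 = 1·1 = 1.
  j = 1: C(13,1)·(4)^1 = 13·4 = 52.
  j = 2: C(13,2)·(4)^2 = 78·16 = 1248.
  j = 3: C(13,3)·(4)^3 = 286·64 = 18304.
  V_q(n, t) = 1 + 52 + 1248 + 18304 = 19605.
Step 2: q^n = 5^13 = 1220703125.
Step 3: Hamming bound ⌊q^n / V_q(n,t)⌋ = ⌊1220703125/19605⌋ = 62264.
Step 4: Compare |C| = 55432 to 62264: satisfied.
The claimed |C| lies below the Hamming bound.


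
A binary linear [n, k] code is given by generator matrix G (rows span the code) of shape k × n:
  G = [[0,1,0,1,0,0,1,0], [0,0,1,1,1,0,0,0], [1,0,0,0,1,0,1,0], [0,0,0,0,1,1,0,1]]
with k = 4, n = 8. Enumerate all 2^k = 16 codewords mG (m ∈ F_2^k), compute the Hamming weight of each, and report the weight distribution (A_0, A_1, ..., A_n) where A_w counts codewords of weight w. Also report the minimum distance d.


Weight distribution: A_0 = 1, A_3 = 5, A_4 = 5, A_5 = 2, A_6 = 2, A_7 = 1. Minimum distance d = 3.

Enumerate all 2^4 = 16 messages m ∈ F_2^4.
For each, compute codeword c = mG in F_2^8, then tally its weight.
  m = 0000 → c = 00000000, weight = 0.
  m = 1000 → c = 01010010, weight = 3.
  m = 0100 → c = 00111000, weight = 3.
  m = 1100 → c = 01101010, weight = 4.
  m = 0010 → c = 10001010, weight = 3.
  m = 1010 → c = 11011000, weight = 4.
  m = 0110 → c = 10110010, weight = 4.
  m = 1110 → c = 11100000, weight = 3.
  m = 0001 → c = 00001101, weight = 3.
  m = 1001 → c = 01011111, weight = 6.
  m = 0101 → c = 00110101, weight = 4.
  m = 1101 → c = 01100111, weight = 5.
  m = 0011 → c = 10000111, weight = 4.
  m = 1011 → c = 11010101, weight = 5.
  m = 0111 → c = 10111111, weight = 7.
  m = 1111 → c = 11101101, weight = 6.
Tally weights:
  weight 0: 1 codewords.
  weight 3: 5 codewords.
  weight 4: 5 codewords.
  weight 5: 2 codewords.
  weight 6: 2 codewords.
  weight 7: 1 codewords.
Minimum distance d = smallest w > 0 with A_w > 0 = 3.
Sanity: Σ A_w = 16 = 2^4 = 16 ✓.


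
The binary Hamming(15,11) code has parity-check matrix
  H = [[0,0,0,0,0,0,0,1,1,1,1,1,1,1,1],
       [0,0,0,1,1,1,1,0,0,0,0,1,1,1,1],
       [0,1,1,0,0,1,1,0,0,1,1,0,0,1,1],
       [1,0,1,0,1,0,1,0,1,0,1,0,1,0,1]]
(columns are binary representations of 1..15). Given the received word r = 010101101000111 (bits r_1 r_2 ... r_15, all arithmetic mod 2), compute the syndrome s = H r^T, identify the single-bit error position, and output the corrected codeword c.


s = (0, 0, 1, 0)^T, error position = 2, corrected codeword c = 000101101000111

Compute s = H r^T mod 2 one row at a time:
  s_1 = 0 + 1 + 0 + 0 + 0 + 1 + 1 + 1 = 4 ≡ 0 (mod 2).
  s_2 = 1 + 0 + 1 + 1 + 0 + 1 + 1 + 1 = 6 ≡ 0 (mod 2).
  s_3 = 1 + 0 + 1 + 1 + 0 + 0 + 1 + 1 = 5 ≡ 1 (mod 2).
  s_4 = 0 + 0 + 0 + 1 + 1 + 0 + 1 + 1 = 4 ≡ 0 (mod 2).
s = (0, 0, 1, 0)^T — this equals column 2 of H (binary 0010), so error is at position 2.
Correct: flip bit 2 of r = 010101101000111 to get c = 000101101000111.


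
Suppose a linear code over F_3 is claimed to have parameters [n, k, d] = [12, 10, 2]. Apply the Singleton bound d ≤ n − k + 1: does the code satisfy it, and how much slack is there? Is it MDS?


Singleton RHS = n − k + 1 = 3, slack = 1, bound satisfied, not MDS.

Singleton bound: d ≤ n − k + 1.
Here n = 12, k = 10, so n − k + 1 = 3.
Given d = 2, check d ≤ 3: YES.
Slack = (n − k + 1) − d = 1.
The code is NOT MDS (slack = 1 > 0).
Description: the claimed parameters are [12, 10, 2]_3; such a code would be non-MDS.


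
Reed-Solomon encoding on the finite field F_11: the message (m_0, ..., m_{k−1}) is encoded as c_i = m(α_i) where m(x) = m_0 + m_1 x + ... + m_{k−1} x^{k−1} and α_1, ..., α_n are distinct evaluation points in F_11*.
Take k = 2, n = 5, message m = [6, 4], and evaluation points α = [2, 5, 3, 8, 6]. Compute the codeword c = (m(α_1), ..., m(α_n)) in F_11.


c = [3, 4, 7, 5, 8]

Message polynomial: m(x) = 6 + 4·x (mod 11).
For each evaluation point α_i, compute m(α_i) mod 11:
  α_1 = 2: Horner steps 4 → 3, so m(2) = 3.
  α_2 = 5: Horner steps 4 → 4, so m(5) = 4.
  α_3 = 3: Horner steps 4 → 7, so m(3) = 7.
  α_4 = 8: Horner steps 4 → 5, so m(8) = 5.
  α_5 = 6: Horner steps 4 → 8, so m(6) = 8.
Codeword c = [3, 4, 7, 5, 8] ∈ F_11^5.


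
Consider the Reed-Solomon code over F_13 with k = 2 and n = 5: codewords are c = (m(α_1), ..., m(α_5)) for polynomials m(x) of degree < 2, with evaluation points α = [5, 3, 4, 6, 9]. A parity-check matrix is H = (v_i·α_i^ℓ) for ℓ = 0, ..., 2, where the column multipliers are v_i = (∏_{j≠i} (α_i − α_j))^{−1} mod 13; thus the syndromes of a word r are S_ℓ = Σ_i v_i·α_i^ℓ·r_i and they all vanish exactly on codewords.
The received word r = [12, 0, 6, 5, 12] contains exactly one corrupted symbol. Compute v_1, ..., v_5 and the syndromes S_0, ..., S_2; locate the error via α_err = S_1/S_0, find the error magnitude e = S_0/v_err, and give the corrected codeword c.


S = (6, 2, 5), error at position 5, error magnitude e = 2, c = [12, 0, 6, 5, 10].

Step 1: column multipliers v_i = (∏_{j≠i}(α_i − α_j))^{−1} mod 13.
  i = 1 (α = 5): (5−3)(5−4)(5−6)(5−9) = 2·1·(−1)·(−4) = 8 ≡ 8, so v_1 = 8^{−1} = 5 (mod 13).
  i = 2 (α = 3): (3−5)(3−4)(3−6)(3−9) = (−2)·(−1)·(−3)·(−6) = 36 ≡ 10, so v_2 = 10^{−1} = 4 (mod 13).
  i = 3 (α = 4): (4−5)(4−3)(4−6)(4−9) = (−1)·1·(−2)·(−5) = −10 ≡ 3, so v_3 = 3^{−1} = 9 (mod 13).
  i = 4 (α = 6): (6−5)(6−3)(6−4)(6−9) = 1·3·2·(−3) = −18 ≡ 8, so v_4 = 8^{−1} = 5 (mod 13).
  i = 5 (α = 9): (9−5)(9−3)(9−4)(9−6) = 4·6·5·3 = 360 ≡ 9, so v_5 = 9^{−1} = 3 (mod 13).
  v = [5, 4, 9, 5, 3].
Step 2: syndromes of r = [12, 0, 6, 5, 12] (all sums mod 13).
  S_0 = Σ v_i r_i = 5·12 + 4·0 + 9·6 + 5·5 + 3·12 = 175 ≡ 6.
  S_1 = Σ v_i α_i r_i = 5·5·12 + 4·3·0 + 9·4·6 + 5·6·5 + 3·9·12 = 990 ≡ 2.
  α_i^2 mod 13 = [12, 9, 3, 10, 3].
  S_2 = Σ v_i α_i^2 r_i = 5·12·12 + 4·9·0 + 9·3·6 + 5·10·5 + 3·3·12 = 1240 ≡ 5.
  S = (6, 2, 5) ≠ 0, so r is not a codeword (an error is present).
Step 3: locate the error. For a single error e at position i, S_ℓ = v_i·e·α_i^ℓ, so α_err = S_1/S_0.
  S_0^{−1} = 6^{−1} = 11 (mod 13), so α_err = 2·11 = 22 ≡ 9 = α_5. Error position i = 5.
  Consistency check: S_2/S_1 = 5·7 = 35 ≡ 9 = α_err ✓ (single-error assumption holds).
Step 4: error magnitude e = S_0/v_5 = S_0·∏_{j≠5}(α_5 − α_j) = 6·9 = 54 ≡ 2 (mod 13).
Step 5: correct position 5: c_5 = r_5 − e = 12 − 2 ≡ 10 (mod 13). Hence c = [12, 0, 6, 5, 10].
  Check: interpolating c through the α_i gives m(x) = 8 + 6·x (degree < 2) with m(α_i) = c_i for every i, so c is indeed a codeword.


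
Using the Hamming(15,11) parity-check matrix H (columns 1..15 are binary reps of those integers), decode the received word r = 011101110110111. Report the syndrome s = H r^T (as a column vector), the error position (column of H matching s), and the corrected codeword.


s = (0, 0, 0, 1)^T, error position = 1, corrected codeword c = 111101110110111

Compute s = H r^T mod 2 one row at a time:
  s_1 = 1 + 0 + 1 + 1 + 0 + 1 + 1 + 1 = 6 ≡ 0 (mod 2).
  s_2 = 1 + 0 + 1 + 1 + 0 + 1 + 1 + 1 = 6 ≡ 0 (mod 2).
  s_3 = 1 + 1 + 1 + 1 + 1 + 1 + 1 + 1 = 8 ≡ 0 (mod 2).
  s_4 = 0 + 1 + 0 + 1 + 0 + 1 + 1 + 1 = 5 ≡ 1 (mod 2).
s = (0, 0, 0, 1)^T — this equals column 1 of H (binary 0001), so error is at position 1.
Correct: flip bit 1 of r = 011101110110111 to get c = 111101110110111.


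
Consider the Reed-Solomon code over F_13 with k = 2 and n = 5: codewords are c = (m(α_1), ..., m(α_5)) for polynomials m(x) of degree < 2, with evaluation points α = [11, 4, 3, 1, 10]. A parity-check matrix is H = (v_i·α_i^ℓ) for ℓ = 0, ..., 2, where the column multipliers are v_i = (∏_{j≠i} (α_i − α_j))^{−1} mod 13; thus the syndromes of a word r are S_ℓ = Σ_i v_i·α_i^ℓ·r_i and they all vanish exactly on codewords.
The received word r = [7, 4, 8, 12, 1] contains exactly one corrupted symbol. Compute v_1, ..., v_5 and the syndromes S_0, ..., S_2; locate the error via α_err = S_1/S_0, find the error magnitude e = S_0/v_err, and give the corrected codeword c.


S = (2, 6, 5), error at position 3, error magnitude e = 10, c = [7, 4, 11, 12, 1].

Step 1: column multipliers v_i = (∏_{j≠i}(α_i − α_j))^{−1} mod 13.
  i = 1 (α = 11): (11−4)(11−3)(11−1)(11−10) = 7·8·10·1 = 560 ≡ 1, so v_1 = 1^{−1} = 1 (mod 13).
  i = 2 (α = 4): (4−11)(4−3)(4−1)(4−10) = (−7)·1·3·(−6) = 126 ≡ 9, so v_2 = 9^{−1} = 3 (mod 13).
  i = 3 (α = 3): (3−11)(3−4)(3−1)(3−10) = (−8)·(−1)·2·(−7) = −112 ≡ 5, so v_3 = 5^{−1} = 8 (mod 13).
  i = 4 (α = 1): (1−11)(1−4)(1−3)(1−10) = (−10)·(−3)·(−2)·(−9) = 540 ≡ 7, so v_4 = 7^{−1} = 2 (mod 13).
  i = 5 (α = 10): (10−11)(10−4)(10−3)(10−1) = (−1)·6·7·9 = −378 ≡ 12, so v_5 = 12^{−1} = 12 (mod 13).
  v = [1, 3, 8, 2, 12].
Step 2: syndromes of r = [7, 4, 8, 12, 1] (all sums mod 13).
  S_0 = Σ v_i r_i = 1·7 + 3·4 + 8·8 + 2·12 + 12·1 = 119 ≡ 2.
  S_1 = Σ v_i α_i r_i = 1·11·7 + 3·4·4 + 8·3·8 + 2·1·12 + 12·10·1 = 461 ≡ 6.
  α_i^2 mod 13 = [4, 3, 9, 1, 9].
  S_2 = Σ v_i α_i^2 r_i = 1·4·7 + 3·3·4 + 8·9·8 + 2·1·12 + 12·9·1 = 772 ≡ 5.
  S = (2, 6, 5) ≠ 0, so r is not a codeword (an error is present).
Step 3: locate the error. For a single error e at position i, S_ℓ = v_i·e·α_i^ℓ, so α_err = S_1/S_0.
  S_0^{−1} = 2^{−1} = 7 (mod 13), so α_err = 6·7 = 42 ≡ 3 = α_3. Error position i = 3.
  Consistency check: S_2/S_1 = 5·11 = 55 ≡ 3 = α_err ✓ (single-error assumption holds).
Step 4: error magnitude e = S_0/v_3 = S_0·∏_{j≠3}(α_3 − α_j) = 2·5 = 10 ≡ 10 (mod 13).
Step 5: correct position 3: c_3 = r_3 − e = 8 − 10 ≡ 11 (mod 13). Hence c = [7, 4, 11, 12, 1].
  Check: interpolating c through the α_i gives m(x) = 6 + 6·x (degree < 2) with m(α_i) = c_i for every i, so c is indeed a codeword.


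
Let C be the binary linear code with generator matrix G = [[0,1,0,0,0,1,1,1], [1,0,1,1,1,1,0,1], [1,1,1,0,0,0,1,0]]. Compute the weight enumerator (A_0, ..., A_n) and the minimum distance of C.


Weight distribution: A_0 = 1, A_2 = 1, A_4 = 3, A_6 = 3. Minimum distance d = 2.

Enumerate all 2^3 = 8 messages m ∈ F_2^3.
For each, compute codeword c = mG in F_2^8, then tally its weight.
  m = 000 → c = 00000000, weight = 0.
  m = 100 → c = 01000111, weight = 4.
  m = 010 → c = 10111101, weight = 6.
  m = 110 → c = 11111010, weight = 6.
  m = 001 → c = 11100010, weight = 4.
  m = 101 → c = 10100101, weight = 4.
  m = 011 → c = 01011111, weight = 6.
  m = 111 → c = 00011000, weight = 2.
Tally weights:
  weight 0: 1 codewords.
  weight 2: 1 codewords.
  weight 4: 3 codewords.
  weight 6: 3 codewords.
Minimum distance d = smallest w > 0 with A_w > 0 = 2.
Sanity: Σ A_w = 8 = 2^3 = 8 ✓.


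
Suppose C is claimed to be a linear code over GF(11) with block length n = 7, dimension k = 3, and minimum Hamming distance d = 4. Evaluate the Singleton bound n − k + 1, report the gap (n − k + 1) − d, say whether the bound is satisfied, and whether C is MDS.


Singleton RHS = n − k + 1 = 5, slack = 1, bound satisfied, not MDS.

Singleton bound: d ≤ n − k + 1.
Here n = 7, k = 3, so n − k + 1 = 5.
Given d = 4, check d ≤ 5: YES.
Slack = (n − k + 1) − d = 1.
The code is NOT MDS (slack = 1 > 0).
Description: the claimed parameters are [7, 3, 4]_11; such a code would be non-MDS.


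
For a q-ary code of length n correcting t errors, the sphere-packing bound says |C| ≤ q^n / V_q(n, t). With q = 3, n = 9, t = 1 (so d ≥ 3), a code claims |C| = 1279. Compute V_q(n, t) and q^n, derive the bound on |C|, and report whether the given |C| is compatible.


V_q(n, t) = 19, q^n = 19683, Hamming bound = 1035, |C| = 1279 > bound (violated).

Step 1: Compute V_q(n, t) = Σ_{j=0}^1 C(n, j) (q−1)^j.
  j = 0: C(9,0)·(2)^0 = 1·1 = 1.
  j = 1: C(9,1)·(2)^1 = 9·2 = 18.
  V_q(n, t) = 1 + 18 = 19.
Step 2: q^n = 3^9 = 19683.
Step 3: Hamming bound ⌊q^n / V_q(n,t)⌋ = ⌊19683/19⌋ = 1035.
Step 4: Compare |C| = 1279 to 1035: violated.
The claimed |C| lies above the Hamming bound, so no 3-ary code of length 9 with d ≥ 3 can have 1279 codewords.


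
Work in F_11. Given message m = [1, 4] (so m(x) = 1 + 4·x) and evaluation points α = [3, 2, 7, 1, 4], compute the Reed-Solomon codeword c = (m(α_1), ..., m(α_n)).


c = [2, 9, 7, 5, 6]

Message polynomial: m(x) = 1 + 4·x (mod 11).
For each evaluation point α_i, compute m(α_i) mod 11:
  α_1 = 3: Horner steps 4 → 2, so m(3) = 2.
  α_2 = 2: Horner steps 4 → 9, so m(2) = 9.
  α_3 = 7: Horner steps 4 → 7, so m(7) = 7.
  α_4 = 1: Horner steps 4 → 5, so m(1) = 5.
  α_5 = 4: Horner steps 4 → 6, so m(4) = 6.
Codeword c = [2, 9, 7, 5, 6] ∈ F_11^5.


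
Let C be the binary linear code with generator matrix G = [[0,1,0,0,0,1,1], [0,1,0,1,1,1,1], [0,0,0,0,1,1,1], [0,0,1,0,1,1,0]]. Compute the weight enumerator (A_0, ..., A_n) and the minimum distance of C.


Weight distribution: A_0 = 1, A_2 = 4, A_3 = 6, A_4 = 3, A_5 = 2. Minimum distance d = 2.

Enumerate all 2^4 = 16 messages m ∈ F_2^4.
For each, compute codeword c = mG in F_2^7, then tally its weight.
  m = 0000 → c = 0000000, weight = 0.
  m = 1000 → c = 0100011, weight = 3.
  m = 0100 → c = 0101111, weight = 5.
  m = 1100 → c = 0001100, weight = 2.
  m = 0010 → c = 0000111, weight = 3.
  m = 1010 → c = 0100100, weight = 2.
  m = 0110 → c = 0101000, weight = 2.
  m = 1110 → c = 0001011, weight = 3.
  m = 0001 → c = 0010110, weight = 3.
  m = 1001 → c = 0110101, weight = 4.
  m = 0101 → c = 0111001, weight = 4.
  m = 1101 → c = 0011010, weight = 3.
  m = 0011 → c = 0010001, weight = 2.
  m = 1011 → c = 0110010, weight = 3.
  m = 0111 → c = 0111110, weight = 5.
  m = 1111 → c = 0011101, weight = 4.
Tally weights:
  weight 0: 1 codewords.
  weight 2: 4 codewords.
  weight 3: 6 codewords.
  weight 4: 3 codewords.
  weight 5: 2 codewords.
Minimum distance d = smallest w > 0 with A_w > 0 = 2.
Sanity: Σ A_w = 16 = 2^4 = 16 ✓.


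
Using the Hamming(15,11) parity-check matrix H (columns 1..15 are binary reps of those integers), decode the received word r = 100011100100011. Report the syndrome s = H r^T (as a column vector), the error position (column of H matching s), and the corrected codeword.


s = (1, 1, 1, 0)^T, error position = 14, corrected codeword c = 100011100100001

Compute s = H r^T mod 2 one row at a time:
  s_1 = 0 + 0 + 1 + 0 + 0 + 0 + 1 + 1 = 3 ≡ 1 (mod 2).
  s_2 = 0 + 1 + 1 + 1 + 0 + 0 + 1 + 1 = 5 ≡ 1 (mod 2).
  s_3 = 0 + 0 + 1 + 1 + 1 + 0 + 1 + 1 = 5 ≡ 1 (mod 2).
  s_4 = 1 + 0 + 1 + 1 + 0 + 0 + 0 + 1 = 4 ≡ 0 (mod 2).
s = (1, 1, 1, 0)^T — this equals column 14 of H (binary 1110), so error is at position 14.
Correct: flip bit 14 of r = 100011100100011 to get c = 100011100100001.


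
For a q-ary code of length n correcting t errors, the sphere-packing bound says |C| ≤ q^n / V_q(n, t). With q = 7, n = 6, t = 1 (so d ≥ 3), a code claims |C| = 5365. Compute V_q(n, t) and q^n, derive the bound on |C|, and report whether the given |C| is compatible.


V_q(n, t) = 37, q^n = 117649, Hamming bound = 3179, |C| = 5365 > bound (violated).

Step 1: Compute V_q(n, t) = Σ_{j=0}^1 C(n, j) (q−1)^j.
  j = 0: C(6,0)·(6)^0 = 1·1 = 1.
  j = 1: C(6,1)·(6)^1 = 6·6 = 36.
  V_q(n, t) = 1 + 36 = 37.
Step 2: q^n = 7^6 = 117649.
Step 3: Hamming bound ⌊q^n / V_q(n,t)⌋ = ⌊117649/37⌋ = 3179.
Step 4: Compare |C| = 5365 to 3179: violated.
The claimed |C| lies above the Hamming bound, so no 7-ary code of length 6 with d ≥ 3 can have 5365 codewords.


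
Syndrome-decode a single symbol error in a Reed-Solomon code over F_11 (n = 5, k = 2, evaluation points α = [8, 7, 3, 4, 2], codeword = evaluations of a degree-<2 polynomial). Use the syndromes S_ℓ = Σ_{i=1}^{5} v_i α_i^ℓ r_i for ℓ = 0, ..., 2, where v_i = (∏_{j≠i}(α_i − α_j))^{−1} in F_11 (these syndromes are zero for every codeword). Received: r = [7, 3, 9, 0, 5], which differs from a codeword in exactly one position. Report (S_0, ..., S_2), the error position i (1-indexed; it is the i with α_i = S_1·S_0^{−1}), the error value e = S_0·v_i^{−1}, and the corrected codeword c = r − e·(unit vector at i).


S = (10, 7, 6), error at position 4, error magnitude e = 9, c = [7, 3, 9, 2, 5].

Step 1: column multipliers v_i = (∏_{j≠i}(α_i − α_j))^{−1} mod 11.
  i = 1 (α = 8): (8−7)(8−3)(8−4)(8−2) = 1·5·4·6 = 120 ≡ 10, so v_1 = 10^{−1} = 10 (mod 11).
  i = 2 (α = 7): (7−8)(7−3)(7−4)(7−2) = (−1)·4·3·5 = −60 ≡ 6, so v_2 = 6^{−1} = 2 (mod 11).
  i = 3 (α = 3): (3−8)(3−7)(3−4)(3−2) = (−5)·(−4)·(−1)·1 = −20 ≡ 2, so v_3 = 2^{−1} = 6 (mod 11).
  i = 4 (α = 4): (4−8)(4−7)(4−3)(4−2) = (−4)·(−3)·1·2 = 24 ≡ 2, so v_4 = 2^{−1} = 6 (mod 11).
  i = 5 (α = 2): (2−8)(2−7)(2−3)(2−4) = (−6)·(−5)·(−1)·(−2) = 60 ≡ 5, so v_5 = 5^{−1} = 9 (mod 11).
  v = [10, 2, 6, 6, 9].
Step 2: syndromes of r = [7, 3, 9, 0, 5] (all sums mod 11).
  S_0 = Σ v_i r_i = 10·7 + 2·3 + 6·9 + 6·0 + 9·5 = 175 ≡ 10.
  S_1 = Σ v_i α_i r_i = 10·8·7 + 2·7·3 + 6·3·9 + 6·4·0 + 9·2·5 = 854 ≡ 7.
  α_i^2 mod 11 = [9, 5, 9, 5, 4].
  S_2 = Σ v_i α_i^2 r_i = 10·9·7 + 2·5·3 + 6·9·9 + 6·5·0 + 9·4·5 = 1326 ≡ 6.
  S = (10, 7, 6) ≠ 0, so r is not a codeword (an error is present).
Step 3: locate the error. For a single error e at position i, S_ℓ = v_i·e·α_i^ℓ, so α_err = S_1/S_0.
  S_0^{−1} = 10^{−1} = 10 (mod 11), so α_err = 7·10 = 70 ≡ 4 = α_4. Error position i = 4.
  Consistency check: S_2/S_1 = 6·8 = 48 ≡ 4 = α_err ✓ (single-error assumption holds).
Step 4: error magnitude e = S_0/v_4 = S_0·∏_{j≠4}(α_4 − α_j) = 10·2 = 20 ≡ 9 (mod 11).
Step 5: correct position 4: c_4 = r_4 − e = 0 − 9 ≡ 2 (mod 11). Hence c = [7, 3, 9, 2, 5].
  Check: interpolating c through the α_i gives m(x) = 8 + 4·x (degree < 2) with m(α_i) = c_i for every i, so c is indeed a codeword.


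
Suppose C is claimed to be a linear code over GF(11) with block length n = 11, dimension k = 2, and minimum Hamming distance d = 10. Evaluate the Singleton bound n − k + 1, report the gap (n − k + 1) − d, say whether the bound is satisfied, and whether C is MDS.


Singleton RHS = n − k + 1 = 10, slack = 0, bound satisfied, MDS.

Singleton bound: d ≤ n − k + 1.
Here n = 11, k = 2, so n − k + 1 = 10.
Given d = 10, check d ≤ 10: YES.
Slack = (n − k + 1) − d = 0.
The code is MDS (slack = 0).
Description: the claimed parameters are [11, 2, 10]_11; such a code would be MDS (meets Singleton bound).


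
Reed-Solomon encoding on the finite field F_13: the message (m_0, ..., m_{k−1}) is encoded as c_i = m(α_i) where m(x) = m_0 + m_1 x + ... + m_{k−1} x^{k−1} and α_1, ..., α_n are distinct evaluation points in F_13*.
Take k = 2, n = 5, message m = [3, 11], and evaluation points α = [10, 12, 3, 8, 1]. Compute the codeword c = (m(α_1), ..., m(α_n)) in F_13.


c = [9, 5, 10, 0, 1]

Message polynomial: m(x) = 3 + 11·x (mod 13).
For each evaluation point α_i, compute m(α_i) mod 13:
  α_1 = 10: Horner steps 11 → 9, so m(10) = 9.
  α_2 = 12: Horner steps 11 → 5, so m(12) = 5.
  α_3 = 3: Horner steps 11 → 10, so m(3) = 10.
  α_4 = 8: Horner steps 11 → 0, so m(8) = 0.
  α_5 = 1: Horner steps 11 → 1, so m(1) = 1.
Codeword c = [9, 5, 10, 0, 1] ∈ F_13^5.


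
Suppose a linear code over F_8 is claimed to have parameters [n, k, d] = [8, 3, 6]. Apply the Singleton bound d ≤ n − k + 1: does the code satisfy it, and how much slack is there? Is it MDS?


Singleton RHS = n − k + 1 = 6, slack = 0, bound satisfied, MDS.

Singleton bound: d ≤ n − k + 1.
Here n = 8, k = 3, so n − k + 1 = 6.
Given d = 6, check d ≤ 6: YES.
Slack = (n − k + 1) − d = 0.
The code is MDS (slack = 0).
Description: the claimed parameters are [8, 3, 6]_8; such a code would be MDS (meets Singleton bound).


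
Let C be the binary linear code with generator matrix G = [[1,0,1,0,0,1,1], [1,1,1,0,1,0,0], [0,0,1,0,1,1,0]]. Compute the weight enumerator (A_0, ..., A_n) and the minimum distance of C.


Weight distribution: A_0 = 1, A_3 = 4, A_4 = 3. Minimum distance d = 3.

Enumerate all 2^3 = 8 messages m ∈ F_2^3.
For each, compute codeword c = mG in F_2^7, then tally its weight.
  m = 000 → c = 0000000, weight = 0.
  m = 100 → c = 1010011, weight = 4.
  m = 010 → c = 1110100, weight = 4.
  m = 110 → c = 0100111, weight = 4.
  m = 001 → c = 0010110, weight = 3.
  m = 101 → c = 1000101, weight = 3.
  m = 011 → c = 1100010, weight = 3.
  m = 111 → c = 0110001, weight = 3.
Tally weights:
  weight 0: 1 codewords.
  weight 3: 4 codewords.
  weight 4: 3 codewords.
Minimum distance d = smallest w > 0 with A_w > 0 = 3.
Sanity: Σ A_w = 8 = 2^3 = 8 ✓.


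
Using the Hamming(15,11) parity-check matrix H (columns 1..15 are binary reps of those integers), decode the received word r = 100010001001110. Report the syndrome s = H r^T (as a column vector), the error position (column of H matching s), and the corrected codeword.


s = (0, 0, 1, 0)^T, error position = 2, corrected codeword c = 110010001001110

Compute s = H r^T mod 2 one row at a time:
  s_1 = 0 + 1 + 0 + 0 + 1 + 1 + 1 + 0 = 4 ≡ 0 (mod 2).
  s_2 = 0 + 1 + 0 + 0 + 1 + 1 + 1 + 0 = 4 ≡ 0 (mod 2).
  s_3 = 0 + 0 + 0 + 0 + 0 + 0 + 1 + 0 = 1 ≡ 1 (mod 2).
  s_4 = 1 + 0 + 1 + 0 + 1 + 0 + 1 + 0 = 4 ≡ 0 (mod 2).
s = (0, 0, 1, 0)^T — this equals column 2 of H (binary 0010), so error is at position 2.
Correct: flip bit 2 of r = 100010001001110 to get c = 110010001001110.


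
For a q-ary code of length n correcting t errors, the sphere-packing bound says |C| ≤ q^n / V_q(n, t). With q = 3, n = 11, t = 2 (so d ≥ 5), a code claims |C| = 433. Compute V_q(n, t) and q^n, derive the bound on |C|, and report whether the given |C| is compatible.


V_q(n, t) = 243, q^n = 177147, Hamming bound = 729, |C| = 433 ≤ bound (satisfied).

Step 1: Compute V_q(n, t) = Σ_{j=0}^2 C(n, j) (q−1)^j.
  j = 0: C(11,0)·(2)^0 = 1·1 = 1.
  j = 1: C(11,1)·(2)^1 = 11·2 = 22.
  j = 2: C(11,2)·(2)^2 = 55·4 = 220.
  V_q(n, t) = 1 + 22 + 220 = 243.
Step 2: q^n = 3^11 = 177147.
Step 3: Hamming bound ⌊q^n / V_q(n,t)⌋ = ⌊177147/243⌋ = 729.
Step 4: Compare |C| = 433 to 729: satisfied.
The claimed |C| lies below the Hamming bound.


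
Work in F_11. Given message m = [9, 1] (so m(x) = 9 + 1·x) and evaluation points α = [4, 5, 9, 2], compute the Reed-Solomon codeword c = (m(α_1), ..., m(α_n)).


c = [2, 3, 7, 0]

Message polynomial: m(x) = 9 + 1·x (mod 11).
For each evaluation point α_i, compute m(α_i) mod 11:
  α_1 = 4: Horner steps 1 → 2, so m(4) = 2.
  α_2 = 5: Horner steps 1 → 3, so m(5) = 3.
  α_3 = 9: Horner steps 1 → 7, so m(9) = 7.
  α_4 = 2: Horner steps 1 → 0, so m(2) = 0.
Codeword c = [2, 3, 7, 0] ∈ F_11^4.


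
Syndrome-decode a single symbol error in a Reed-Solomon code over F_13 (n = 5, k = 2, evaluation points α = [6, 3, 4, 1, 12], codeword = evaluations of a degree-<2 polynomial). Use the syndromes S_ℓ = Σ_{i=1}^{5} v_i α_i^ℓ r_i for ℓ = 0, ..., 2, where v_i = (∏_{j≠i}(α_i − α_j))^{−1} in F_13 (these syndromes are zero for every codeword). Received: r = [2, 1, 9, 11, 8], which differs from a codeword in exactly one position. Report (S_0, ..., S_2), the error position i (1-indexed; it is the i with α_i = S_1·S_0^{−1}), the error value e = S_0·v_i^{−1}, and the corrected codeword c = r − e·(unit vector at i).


S = (8, 9, 2), error at position 1, error magnitude e = 3, c = [12, 1, 9, 11, 8].

Step 1: column multipliers v_i = (∏_{j≠i}(α_i − α_j))^{−1} mod 13.
  i = 1 (α = 6): (6−3)(6−4)(6−1)(6−12) = 3·2·5·(−6) = −180 ≡ 2, so v_1 = 2^{−1} = 7 (mod 13).
  i = 2 (α = 3): (3−6)(3−4)(3−1)(3−12) = (−3)·(−1)·2·(−9) = −54 ≡ 11, so v_2 = 11^{−1} = 6 (mod 13).
  i = 3 (α = 4): (4−6)(4−3)(4−1)(4−12) = (−2)·1·3·(−8) = 48 ≡ 9, so v_3 = 9^{−1} = 3 (mod 13).
  i = 4 (α = 1): (1−6)(1−3)(1−4)(1−12) = (−5)·(−2)·(−3)·(−11) = 330 ≡ 5, so v_4 = 5^{−1} = 8 (mod 13).
  i = 5 (α = 12): (12−6)(12−3)(12−4)(12−1) = 6·9·8·11 = 4752 ≡ 7, so v_5 = 7^{−1} = 2 (mod 13).
  v = [7, 6, 3, 8, 2].
Step 2: syndromes of r = [2, 1, 9, 11, 8] (all sums mod 13).
  S_0 = Σ v_i r_i = 7·2 + 6·1 + 3·9 + 8·11 + 2·8 = 151 ≡ 8.
  S_1 = Σ v_i α_i r_i = 7·6·2 + 6·3·1 + 3·4·9 + 8·1·11 + 2·12·8 = 490 ≡ 9.
  α_i^2 mod 13 = [10, 9, 3, 1, 1].
  S_2 = Σ v_i α_i^2 r_i = 7·10·2 + 6·9·1 + 3·3·9 + 8·1·11 + 2·1·8 = 379 ≡ 2.
  S = (8, 9, 2) ≠ 0, so r is not a codeword (an error is present).
Step 3: locate the error. For a single error e at position i, S_ℓ = v_i·e·α_i^ℓ, so α_err = S_1/S_0.
  S_0^{−1} = 8^{−1} = 5 (mod 13), so α_err = 9·5 = 45 ≡ 6 = α_1. Error position i = 1.
  Consistency check: S_2/S_1 = 2·3 = 6 ≡ 6 = α_err ✓ (single-error assumption holds).
Step 4: error magnitude e = S_0/v_1 = S_0·∏_{j≠1}(α_1 − α_j) = 8·2 = 16 ≡ 3 (mod 13).
Step 5: correct position 1: c_1 = r_1 − e = 2 − 3 ≡ 12 (mod 13). Hence c = [12, 1, 9, 11, 8].
  Check: interpolating c through the α_i gives m(x) = 3 + 8·x (degree < 2) with m(α_i) = c_i for every i, so c is indeed a codeword.


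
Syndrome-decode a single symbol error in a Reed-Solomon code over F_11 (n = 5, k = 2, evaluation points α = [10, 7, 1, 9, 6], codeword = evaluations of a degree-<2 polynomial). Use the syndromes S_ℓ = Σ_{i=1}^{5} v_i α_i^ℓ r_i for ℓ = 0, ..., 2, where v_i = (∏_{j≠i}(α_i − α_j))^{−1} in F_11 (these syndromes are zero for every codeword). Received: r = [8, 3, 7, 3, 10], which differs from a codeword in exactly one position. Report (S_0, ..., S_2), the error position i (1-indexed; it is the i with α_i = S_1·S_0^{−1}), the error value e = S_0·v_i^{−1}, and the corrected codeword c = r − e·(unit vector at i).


S = (7, 5, 2), error at position 2, error magnitude e = 10, c = [8, 4, 7, 3, 10].

Step 1: column multipliers v_i = (∏_{j≠i}(α_i − α_j))^{−1} mod 11.
  i = 1 (α = 10): (10−7)(10−1)(10−9)(10−6) = 3·9·1·4 = 108 ≡ 9, so v_1 = 9^{−1} = 5 (mod 11).
  i = 2 (α = 7): (7−10)(7−1)(7−9)(7−6) = (−3)·6·(−2)·1 = 36 ≡ 3, so v_2 = 3^{−1} = 4 (mod 11).
  i = 3 (α = 1): (1−10)(1−7)(1−9)(1−6) = (−9)·(−6)·(−8)·(−5) = 2160 ≡ 4, so v_3 = 4^{−1} = 3 (mod 11).
  i = 4 (α = 9): (9−10)(9−7)(9−1)(9−6) = (−1)·2·8·3 = −48 ≡ 7, so v_4 = 7^{−1} = 8 (mod 11).
  i = 5 (α = 6): (6−10)(6−7)(6−1)(6−9) = (−4)·(−1)·5·(−3) = −60 ≡ 6, so v_5 = 6^{−1} = 2 (mod 11).
  v = [5, 4, 3, 8, 2].
Step 2: syndromes of r = [8, 3, 7, 3, 10] (all sums mod 11).
  S_0 = Σ v_i r_i = 5·8 + 4·3 + 3·7 + 8·3 + 2·10 = 117 ≡ 7.
  S_1 = Σ v_i α_i r_i = 5·10·8 + 4·7·3 + 3·1·7 + 8·9·3 + 2·6·10 = 841 ≡ 5.
  α_i^2 mod 11 = [1, 5, 1, 4, 3].
  S_2 = Σ v_i α_i^2 r_i = 5·1·8 + 4·5·3 + 3·1·7 + 8·4·3 + 2·3·10 = 277 ≡ 2.
  S = (7, 5, 2) ≠ 0, so r is not a codeword (an error is present).
Step 3: locate the error. For a single error e at position i, S_ℓ = v_i·e·α_i^ℓ, so α_err = S_1/S_0.
  S_0^{−1} = 7^{−1} = 8 (mod 11), so α_err = 5·8 = 40 ≡ 7 = α_2. Error position i = 2.
  Consistency check: S_2/S_1 = 2·9 = 18 ≡ 7 = α_err ✓ (single-error assumption holds).
Step 4: error magnitude e = S_0/v_2 = S_0·∏_{j≠2}(α_2 − α_j) = 7·3 = 21 ≡ 10 (mod 11).
Step 5: correct position 2: c_2 = r_2 − e = 3 − 10 ≡ 4 (mod 11). Hence c = [8, 4, 7, 3, 10].
  Check: interpolating c through the α_i gives m(x) = 2 + 5·x (degree < 2) with m(α_i) = c_i for every i, so c is indeed a codeword.


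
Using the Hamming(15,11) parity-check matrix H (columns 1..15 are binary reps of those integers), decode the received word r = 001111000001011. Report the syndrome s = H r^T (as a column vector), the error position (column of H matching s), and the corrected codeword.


s = (1, 0, 0, 1)^T, error position = 9, corrected codeword c = 001111001001011

Compute s = H r^T mod 2 one row at a time:
  s_1 = 0 + 0 + 0 + 0 + 1 + 0 + 1 + 1 = 3 ≡ 1 (mod 2).
  s_2 = 1 + 1 + 1 + 0 + 1 + 0 + 1 + 1 = 6 ≡ 0 (mod 2).
  s_3 = 0 + 1 + 1 + 0 + 0 + 0 + 1 + 1 = 4 ≡ 0 (mod 2).
  s_4 = 0 + 1 + 1 + 0 + 0 + 0 + 0 + 1 = 3 ≡ 1 (mod 2).
s = (1, 0, 0, 1)^T — this equals column 9 of H (binary 1001), so error is at position 9.
Correct: flip bit 9 of r = 001111000001011 to get c = 001111001001011.


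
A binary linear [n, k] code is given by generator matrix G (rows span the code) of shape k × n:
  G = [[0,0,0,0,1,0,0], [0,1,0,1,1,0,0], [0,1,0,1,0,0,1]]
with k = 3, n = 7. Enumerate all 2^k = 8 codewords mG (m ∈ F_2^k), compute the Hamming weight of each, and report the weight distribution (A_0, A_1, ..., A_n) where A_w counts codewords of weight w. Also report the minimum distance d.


Weight distribution: A_0 = 1, A_1 = 2, A_2 = 2, A_3 = 2, A_4 = 1. Minimum distance d = 1.

Enumerate all 2^3 = 8 messages m ∈ F_2^3.
For each, compute codeword c = mG in F_2^7, then tally its weight.
  m = 000 → c = 0000000, weight = 0.
  m = 100 → c = 0000100, weight = 1.
  m = 010 → c = 0101100, weight = 3.
  m = 110 → c = 0101000, weight = 2.
  m = 001 → c = 0101001, weight = 3.
  m = 101 → c = 0101101, weight = 4.
  m = 011 → c = 0000101, weight = 2.
  m = 111 → c = 0000001, weight = 1.
Tally weights:
  weight 0: 1 codewords.
  weight 1: 2 codewords.
  weight 2: 2 codewords.
  weight 3: 2 codewords.
  weight 4: 1 codewords.
Minimum distance d = smallest w > 0 with A_w > 0 = 1.
Sanity: Σ A_w = 8 = 2^3 = 8 ✓.


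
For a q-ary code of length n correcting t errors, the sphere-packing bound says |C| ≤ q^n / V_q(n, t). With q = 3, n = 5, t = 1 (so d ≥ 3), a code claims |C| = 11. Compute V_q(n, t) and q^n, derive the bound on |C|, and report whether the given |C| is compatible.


V_q(n, t) = 11, q^n = 243, Hamming bound = 22, |C| = 11 ≤ bound (satisfied).

Step 1: Compute V_q(n, t) = Σ_{j=0}^1 C(n, j) (q−1)^j.
  j = 0: C(5,0)·(2)^0 = 1·1 = 1.
  j = 1: C(5,1)·(2)^1 = 5·2 = 10.
  V_q(n, t) = 1 + 10 = 11.
Step 2: q^n = 3^5 = 243.
Step 3: Hamming bound ⌊q^n / V_q(n,t)⌋ = ⌊243/11⌋ = 22.
Step 4: Compare |C| = 11 to 22: satisfied.
The claimed |C| lies below the Hamming bound.


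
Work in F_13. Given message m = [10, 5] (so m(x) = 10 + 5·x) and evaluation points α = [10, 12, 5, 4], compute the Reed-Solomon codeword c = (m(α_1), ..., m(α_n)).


c = [8, 5, 9, 4]

Message polynomial: m(x) = 10 + 5·x (mod 13).
For each evaluation point α_i, compute m(α_i) mod 13:
  α_1 = 10: Horner steps 5 → 8, so m(10) = 8.
  α_2 = 12: Horner steps 5 → 5, so m(12) = 5.
  α_3 = 5: Horner steps 5 → 9, so m(5) = 9.
  α_4 = 4: Horner steps 5 → 4, so m(4) = 4.
Codeword c = [8, 5, 9, 4] ∈ F_13^4.


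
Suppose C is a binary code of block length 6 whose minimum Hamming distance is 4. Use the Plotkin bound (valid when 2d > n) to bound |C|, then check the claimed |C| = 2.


Plotkin bound M ≤ 4; given |C| = 2 ≤ bound (satisfied).

Check applicability: 2d = 8, n = 6.
2d − n = 2 > 0, so Plotkin applies.
Compute d/(2d−n) = 4/2 ≈ 2.0000.
⌊d/(2d−n)⌋ = 2.
Plotkin bound: M ≤ 2·2 = 4.
Given |C| = 2, check: satisfied.
This |C| is below the Plotkin bound.


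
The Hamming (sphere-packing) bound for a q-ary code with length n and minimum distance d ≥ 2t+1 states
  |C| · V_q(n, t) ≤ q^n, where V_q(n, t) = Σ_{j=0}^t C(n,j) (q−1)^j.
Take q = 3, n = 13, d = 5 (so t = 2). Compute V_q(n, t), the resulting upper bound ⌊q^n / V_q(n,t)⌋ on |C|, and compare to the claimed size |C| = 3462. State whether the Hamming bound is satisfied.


V_q(n, t) = 339, q^n = 1594323, Hamming bound = 4703, |C| = 3462 ≤ bound (satisfied).

Step 1: Compute V_q(n, t) = Σ_{j=0}^2 C(n, j) (q−1)^j.
  j = 0: C(13,0)·(2)^0 = 1·1 = 1.
  j = 1: C(13,1)·(2)^1 = 13·2 = 26.
  j = 2: C(13,2)·(2)^2 = 78·4 = 312.
  V_q(n, t) = 1 + 26 + 312 = 339.
Step 2: q^n = 3^13 = 1594323.
Step 3: Hamming bound ⌊q^n / V_q(n,t)⌋ = ⌊1594323/339⌋ = 4703.
Step 4: Compare |C| = 3462 to 4703: satisfied.
The claimed |C| lies below the Hamming bound.


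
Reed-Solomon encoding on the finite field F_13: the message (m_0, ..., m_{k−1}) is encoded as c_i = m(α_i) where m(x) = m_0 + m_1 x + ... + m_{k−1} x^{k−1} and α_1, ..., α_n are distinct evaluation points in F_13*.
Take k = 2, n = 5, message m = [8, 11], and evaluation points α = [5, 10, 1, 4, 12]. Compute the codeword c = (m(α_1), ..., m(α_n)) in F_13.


c = [11, 1, 6, 0, 10]

Message polynomial: m(x) = 8 + 11·x (mod 13).
For each evaluation point α_i, compute m(α_i) mod 13:
  α_1 = 5: Horner steps 11 → 11, so m(5) = 11.
  α_2 = 10: Horner steps 11 → 1, so m(10) = 1.
  α_3 = 1: Horner steps 11 → 6, so m(1) = 6.
  α_4 = 4: Horner steps 11 → 0, so m(4) = 0.
  α_5 = 12: Horner steps 11 → 10, so m(12) = 10.
Codeword c = [11, 1, 6, 0, 10] ∈ F_13^5.


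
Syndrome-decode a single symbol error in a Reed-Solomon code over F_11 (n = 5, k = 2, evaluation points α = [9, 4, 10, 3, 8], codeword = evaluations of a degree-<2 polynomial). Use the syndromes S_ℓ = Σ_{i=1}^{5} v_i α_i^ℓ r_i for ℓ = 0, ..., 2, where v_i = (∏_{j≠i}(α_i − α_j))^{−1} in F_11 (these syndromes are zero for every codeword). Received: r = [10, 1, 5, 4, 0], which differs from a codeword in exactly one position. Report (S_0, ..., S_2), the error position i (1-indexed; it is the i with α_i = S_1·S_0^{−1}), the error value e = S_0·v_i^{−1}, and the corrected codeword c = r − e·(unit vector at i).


S = (8, 6, 10), error at position 1, error magnitude e = 2, c = [8, 1, 5, 4, 0].

Step 1: column multipliers v_i = (∏_{j≠i}(α_i − α_j))^{−1} mod 11.
  i = 1 (α = 9): (9−4)(9−10)(9−3)(9−8) = 5·(−1)·6·1 = −30 ≡ 3, so v_1 = 3^{−1} = 4 (mod 11).
  i = 2 (α = 4): (4−9)(4−10)(4−3)(4−8) = (−5)·(−6)·1·(−4) = −120 ≡ 1, so v_2 = 1^{−1} = 1 (mod 11).
  i = 3 (α = 10): (10−9)(10−4)(10−3)(10−8) = 1·6·7·2 = 84 ≡ 7, so v_3 = 7^{−1} = 8 (mod 11).
  i = 4 (α = 3): (3−9)(3−4)(3−10)(3−8) = (−6)·(−1)·(−7)·(−5) = 210 ≡ 1, so v_4 = 1^{−1} = 1 (mod 11).
  i = 5 (α = 8): (8−9)(8−4)(8−10)(8−3) = (−1)·4·(−2)·5 = 40 ≡ 7, so v_5 = 7^{−1} = 8 (mod 11).
  v = [4, 1, 8, 1, 8].
Step 2: syndromes of r = [10, 1, 5, 4, 0] (all sums mod 11).
  S_0 = Σ v_i r_i = 4·10 + 1·1 + 8·5 + 1·4 + 8·0 = 85 ≡ 8.
  S_1 = Σ v_i α_i r_i = 4·9·10 + 1·4·1 + 8·10·5 + 1·3·4 + 8·8·0 = 776 ≡ 6.
  α_i^2 mod 11 = [4, 5, 1, 9, 9].
  S_2 = Σ v_i α_i^2 r_i = 4·4·10 + 1·5·1 + 8·1·5 + 1·9·4 + 8·9·0 = 241 ≡ 10.
  S = (8, 6, 10) ≠ 0, so r is not a codeword (an error is present).
Step 3: locate the error. For a single error e at position i, S_ℓ = v_i·e·α_i^ℓ, so α_err = S_1/S_0.
  S_0^{−1} = 8^{−1} = 7 (mod 11), so α_err = 6·7 = 42 ≡ 9 = α_1. Error position i = 1.
  Consistency check: S_2/S_1 = 10·2 = 20 ≡ 9 = α_err ✓ (single-error assumption holds).
Step 4: error magnitude e = S_0/v_1 = S_0·∏_{j≠1}(α_1 − α_j) = 8·3 = 24 ≡ 2 (mod 11).
Step 5: correct position 1: c_1 = r_1 − e = 10 − 2 ≡ 8 (mod 11). Hence c = [8, 1, 5, 4, 0].
  Check: interpolating c through the α_i gives m(x) = 2 + 8·x (degree < 2) with m(α_i) = c_i for every i, so c is indeed a codeword.


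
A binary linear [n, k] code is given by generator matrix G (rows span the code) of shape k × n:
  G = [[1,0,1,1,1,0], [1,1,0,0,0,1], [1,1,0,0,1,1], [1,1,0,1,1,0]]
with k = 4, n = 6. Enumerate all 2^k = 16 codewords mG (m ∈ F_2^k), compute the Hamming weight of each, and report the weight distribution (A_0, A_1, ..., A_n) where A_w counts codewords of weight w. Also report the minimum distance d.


Weight distribution: A_0 = 1, A_1 = 1, A_2 = 2, A_3 = 6, A_4 = 5, A_5 = 1. Minimum distance d = 1.

Enumerate all 2^4 = 16 messages m ∈ F_2^4.
For each, compute codeword c = mG in F_2^6, then tally its weight.
  m = 0000 → c = 000000, weight = 0.
  m = 1000 → c = 101110, weight = 4.
  m = 0100 → c = 110001, weight = 3.
  m = 1100 → c = 011111, weight = 5.
  m = 0010 → c = 110011, weight = 4.
  m = 1010 → c = 011101, weight = 4.
  m = 0110 → c = 000010, weight = 1.
  m = 1110 → c = 101100, weight = 3.
  m = 0001 → c = 110110, weight = 4.
  m = 1001 → c = 011000, weight = 2.
  m = 0101 → c = 000111, weight = 3.
  m = 1101 → c = 101001, weight = 3.
  m = 0011 → c = 000101, weight = 2.
  m = 1011 → c = 101011, weight = 4.
  m = 0111 → c = 110100, weight = 3.
  m = 1111 → c = 011010, weight = 3.
Tally weights:
  weight 0: 1 codewords.
  weight 1: 1 codewords.
  weight 2: 2 codewords.
  weight 3: 6 codewords.
  weight 4: 5 codewords.
  weight 5: 1 codewords.
Minimum distance d = smallest w > 0 with A_w > 0 = 1.
Sanity: Σ A_w = 16 = 2^4 = 16 ✓.
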